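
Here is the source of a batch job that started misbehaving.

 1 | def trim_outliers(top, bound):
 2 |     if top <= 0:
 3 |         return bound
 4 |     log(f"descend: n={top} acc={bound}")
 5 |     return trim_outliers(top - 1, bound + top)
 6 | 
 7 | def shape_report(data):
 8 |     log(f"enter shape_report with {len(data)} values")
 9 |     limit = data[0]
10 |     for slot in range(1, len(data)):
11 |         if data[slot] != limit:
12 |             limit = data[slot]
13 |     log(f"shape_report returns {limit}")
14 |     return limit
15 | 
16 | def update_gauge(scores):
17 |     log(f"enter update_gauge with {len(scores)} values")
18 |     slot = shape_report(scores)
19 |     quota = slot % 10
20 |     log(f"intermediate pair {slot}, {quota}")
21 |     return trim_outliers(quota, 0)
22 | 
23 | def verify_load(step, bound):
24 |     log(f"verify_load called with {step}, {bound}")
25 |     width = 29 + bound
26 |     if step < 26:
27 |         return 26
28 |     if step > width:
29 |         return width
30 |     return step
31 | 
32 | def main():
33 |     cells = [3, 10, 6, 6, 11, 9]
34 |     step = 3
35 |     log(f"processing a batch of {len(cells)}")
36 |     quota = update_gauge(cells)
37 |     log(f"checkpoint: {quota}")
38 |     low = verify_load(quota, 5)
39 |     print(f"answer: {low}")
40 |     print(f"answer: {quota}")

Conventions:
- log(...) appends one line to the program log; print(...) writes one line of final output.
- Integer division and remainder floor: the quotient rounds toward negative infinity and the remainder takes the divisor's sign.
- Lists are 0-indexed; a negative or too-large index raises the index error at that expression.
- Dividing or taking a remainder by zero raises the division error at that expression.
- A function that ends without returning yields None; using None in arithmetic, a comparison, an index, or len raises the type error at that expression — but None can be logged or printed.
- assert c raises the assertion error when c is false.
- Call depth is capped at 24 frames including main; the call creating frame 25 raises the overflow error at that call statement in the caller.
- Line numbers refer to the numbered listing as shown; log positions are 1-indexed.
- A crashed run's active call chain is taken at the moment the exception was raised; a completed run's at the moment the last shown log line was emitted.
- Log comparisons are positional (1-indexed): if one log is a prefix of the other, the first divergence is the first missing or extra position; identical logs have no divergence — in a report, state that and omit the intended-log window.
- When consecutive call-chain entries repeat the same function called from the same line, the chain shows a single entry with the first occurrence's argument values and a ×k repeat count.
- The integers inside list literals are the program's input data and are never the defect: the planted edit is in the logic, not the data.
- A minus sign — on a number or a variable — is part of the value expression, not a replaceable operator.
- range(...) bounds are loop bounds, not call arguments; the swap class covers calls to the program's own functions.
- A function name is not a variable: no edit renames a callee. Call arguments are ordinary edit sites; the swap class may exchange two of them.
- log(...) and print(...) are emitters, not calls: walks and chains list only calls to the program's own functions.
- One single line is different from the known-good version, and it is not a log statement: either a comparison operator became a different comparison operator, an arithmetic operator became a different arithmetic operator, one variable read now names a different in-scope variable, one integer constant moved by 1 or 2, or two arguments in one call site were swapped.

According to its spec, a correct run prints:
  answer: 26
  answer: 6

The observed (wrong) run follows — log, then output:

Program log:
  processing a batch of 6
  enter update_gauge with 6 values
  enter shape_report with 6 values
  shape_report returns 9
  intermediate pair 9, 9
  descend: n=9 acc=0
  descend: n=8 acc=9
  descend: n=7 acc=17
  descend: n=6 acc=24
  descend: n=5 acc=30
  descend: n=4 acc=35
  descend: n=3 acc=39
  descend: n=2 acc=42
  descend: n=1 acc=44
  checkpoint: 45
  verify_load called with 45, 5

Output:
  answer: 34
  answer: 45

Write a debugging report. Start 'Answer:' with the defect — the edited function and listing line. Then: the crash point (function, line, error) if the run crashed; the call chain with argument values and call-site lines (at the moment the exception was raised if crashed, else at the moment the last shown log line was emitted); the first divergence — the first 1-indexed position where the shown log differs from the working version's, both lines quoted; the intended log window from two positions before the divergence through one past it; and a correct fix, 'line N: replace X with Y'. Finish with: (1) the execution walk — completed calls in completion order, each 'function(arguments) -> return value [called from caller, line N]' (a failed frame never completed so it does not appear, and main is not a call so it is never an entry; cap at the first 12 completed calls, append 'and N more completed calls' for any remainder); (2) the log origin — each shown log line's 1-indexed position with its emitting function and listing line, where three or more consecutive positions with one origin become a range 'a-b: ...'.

Answer: the defect is in shape_report at line 11.
The tell: Log line 4 is where behavior first shows: 'shape_report returns 9' appears instead of 'shape_report returns 3'.
Call chain: main -> verify_load(45, 5) (called at line 38).
First divergence: position 4; shown 'shape_report returns 9' vs intended 'shape_report returns 3'.
Intended log window:
  2: enter update_gauge with 6 values
  3: enter shape_report with 6 values
  4: shape_report returns 3
  5: intermediate pair 3, 3
Execution walk:
  shape_report([3, 10, 6, 6, 11, 9]) -> 9  [called from update_gauge, line 18]
  trim_outliers(0, 45) -> 45  [called from trim_outliers, line 5]
  trim_outliers(1, 44) -> 45  [called from trim_outliers, line 5]
  trim_outliers(2, 42) -> 45  [called from trim_outliers, line 5]
  trim_outliers(3, 39) -> 45  [called from trim_outliers, line 5]
  trim_outliers(4, 35) -> 45  [called from trim_outliers, line 5]
  trim_outliers(5, 30) -> 45  [called from trim_outliers, line 5]
  trim_outliers(6, 24) -> 45  [called from trim_outliers, line 5]
  trim_outliers(7, 17) -> 45  [called from trim_outliers, line 5]
  trim_outliers(8, 9) -> 45  [called from trim_outliers, line 5]
  trim_outliers(9, 0) -> 45  [called from update_gauge, line 21]
  update_gauge([3, 10, 6, 6, 11, 9]) -> 45  [called from main, line 36]
  ... and 1 more completed call
Log origins:
  1: from main, line 35
  2: from update_gauge, line 17
  3: from shape_report, line 8
  4: from shape_report, line 13
  5: from update_gauge, line 20
  6-14: from trim_outliers, line 4
  15: from main, line 37
  16: from verify_load, line 24
A correct fix: line 11: replace `!=` with `<`.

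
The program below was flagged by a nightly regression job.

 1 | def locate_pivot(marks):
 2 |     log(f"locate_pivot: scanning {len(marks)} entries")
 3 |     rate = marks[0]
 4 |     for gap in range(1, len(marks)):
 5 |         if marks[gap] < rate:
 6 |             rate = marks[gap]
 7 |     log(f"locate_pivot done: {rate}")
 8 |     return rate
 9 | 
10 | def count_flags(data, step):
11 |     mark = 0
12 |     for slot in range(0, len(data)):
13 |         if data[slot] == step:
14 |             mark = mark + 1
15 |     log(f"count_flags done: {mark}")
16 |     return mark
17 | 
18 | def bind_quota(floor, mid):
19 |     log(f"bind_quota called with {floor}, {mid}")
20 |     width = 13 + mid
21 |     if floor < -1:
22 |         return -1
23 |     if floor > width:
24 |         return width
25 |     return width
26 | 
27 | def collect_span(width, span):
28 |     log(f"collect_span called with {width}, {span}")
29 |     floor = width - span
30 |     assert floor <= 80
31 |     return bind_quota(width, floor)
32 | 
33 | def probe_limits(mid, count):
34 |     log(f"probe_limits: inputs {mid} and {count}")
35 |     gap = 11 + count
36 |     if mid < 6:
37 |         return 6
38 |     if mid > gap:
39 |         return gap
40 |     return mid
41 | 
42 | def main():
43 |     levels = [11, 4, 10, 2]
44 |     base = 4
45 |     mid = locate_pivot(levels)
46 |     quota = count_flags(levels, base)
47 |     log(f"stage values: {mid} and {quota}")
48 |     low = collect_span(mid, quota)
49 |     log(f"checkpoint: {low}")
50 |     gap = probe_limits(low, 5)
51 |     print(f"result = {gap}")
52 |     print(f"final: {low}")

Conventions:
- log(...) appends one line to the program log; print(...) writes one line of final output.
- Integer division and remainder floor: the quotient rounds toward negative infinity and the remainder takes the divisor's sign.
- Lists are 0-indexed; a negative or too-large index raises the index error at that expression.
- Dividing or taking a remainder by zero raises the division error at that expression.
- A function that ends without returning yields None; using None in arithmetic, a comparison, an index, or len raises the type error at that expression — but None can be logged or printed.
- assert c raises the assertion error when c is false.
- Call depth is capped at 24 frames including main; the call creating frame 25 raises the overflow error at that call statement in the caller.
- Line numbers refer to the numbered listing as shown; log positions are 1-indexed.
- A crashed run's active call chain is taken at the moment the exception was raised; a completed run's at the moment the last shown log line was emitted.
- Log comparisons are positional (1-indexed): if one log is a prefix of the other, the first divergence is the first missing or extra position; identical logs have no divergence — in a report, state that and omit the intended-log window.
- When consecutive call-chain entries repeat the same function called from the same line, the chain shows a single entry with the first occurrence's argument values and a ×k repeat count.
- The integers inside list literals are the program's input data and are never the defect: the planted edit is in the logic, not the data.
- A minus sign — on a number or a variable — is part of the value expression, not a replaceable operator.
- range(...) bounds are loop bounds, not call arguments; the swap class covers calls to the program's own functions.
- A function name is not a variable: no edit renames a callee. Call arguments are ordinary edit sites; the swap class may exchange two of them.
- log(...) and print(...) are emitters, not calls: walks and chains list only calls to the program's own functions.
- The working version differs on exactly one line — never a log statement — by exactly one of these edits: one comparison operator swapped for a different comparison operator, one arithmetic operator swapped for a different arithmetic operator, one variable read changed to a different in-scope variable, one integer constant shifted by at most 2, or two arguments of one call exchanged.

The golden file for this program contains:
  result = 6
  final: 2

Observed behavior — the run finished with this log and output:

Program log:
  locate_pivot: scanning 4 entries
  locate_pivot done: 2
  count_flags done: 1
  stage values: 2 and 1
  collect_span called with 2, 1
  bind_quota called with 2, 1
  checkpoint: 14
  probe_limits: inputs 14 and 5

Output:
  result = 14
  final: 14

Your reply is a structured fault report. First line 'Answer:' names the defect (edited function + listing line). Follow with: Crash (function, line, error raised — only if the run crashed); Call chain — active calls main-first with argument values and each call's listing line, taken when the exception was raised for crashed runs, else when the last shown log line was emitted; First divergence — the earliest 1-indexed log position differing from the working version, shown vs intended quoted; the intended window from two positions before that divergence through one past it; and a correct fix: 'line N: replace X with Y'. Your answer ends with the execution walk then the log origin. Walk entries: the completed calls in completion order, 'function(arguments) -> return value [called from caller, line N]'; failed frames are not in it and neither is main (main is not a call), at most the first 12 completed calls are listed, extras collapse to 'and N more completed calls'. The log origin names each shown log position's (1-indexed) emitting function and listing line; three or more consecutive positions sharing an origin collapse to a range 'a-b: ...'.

Answer: the defect is in bind_quota at line 25.
Key fact: The earliest visible damage is log position 7 — 'checkpoint: 14' rather than the intended 'checkpoint: 2'.
Call chain: main -> probe_limits(14, 5) (called at line 50).
First divergence: position 7 — shown 'checkpoint: 14', intended 'checkpoint: 2'.
Intended log window:
  5: collect_span called with 2, 1
  6: bind_quota called with 2, 1
  7: checkpoint: 2
  8: probe_limits: inputs 2 and 5
Execution walk:
  locate_pivot([11, 4, 10, 2]) -> 2  [called from main, line 45]
  count_flags([11, 4, 10, 2], 4) -> 1  [called from main, line 46]
  bind_quota(2, 1) -> 14  [called from collect_span, line 31]
  collect_span(2, 1) -> 14  [called from main, line 48]
  probe_limits(14, 5) -> 14  [called from main, line 50]
Log line origins:
  1: logged in locate_pivot at line 2
  2: logged in locate_pivot at line 7
  3: logged in count_flags at line 15
  4: logged in main at line 47
  5: logged in collect_span at line 28
  6: logged in bind_quota at line 19
  7: logged in main at line 49
  8: logged in probe_limits at line 34
A correct fix: line 25: replace `width` with `floor`.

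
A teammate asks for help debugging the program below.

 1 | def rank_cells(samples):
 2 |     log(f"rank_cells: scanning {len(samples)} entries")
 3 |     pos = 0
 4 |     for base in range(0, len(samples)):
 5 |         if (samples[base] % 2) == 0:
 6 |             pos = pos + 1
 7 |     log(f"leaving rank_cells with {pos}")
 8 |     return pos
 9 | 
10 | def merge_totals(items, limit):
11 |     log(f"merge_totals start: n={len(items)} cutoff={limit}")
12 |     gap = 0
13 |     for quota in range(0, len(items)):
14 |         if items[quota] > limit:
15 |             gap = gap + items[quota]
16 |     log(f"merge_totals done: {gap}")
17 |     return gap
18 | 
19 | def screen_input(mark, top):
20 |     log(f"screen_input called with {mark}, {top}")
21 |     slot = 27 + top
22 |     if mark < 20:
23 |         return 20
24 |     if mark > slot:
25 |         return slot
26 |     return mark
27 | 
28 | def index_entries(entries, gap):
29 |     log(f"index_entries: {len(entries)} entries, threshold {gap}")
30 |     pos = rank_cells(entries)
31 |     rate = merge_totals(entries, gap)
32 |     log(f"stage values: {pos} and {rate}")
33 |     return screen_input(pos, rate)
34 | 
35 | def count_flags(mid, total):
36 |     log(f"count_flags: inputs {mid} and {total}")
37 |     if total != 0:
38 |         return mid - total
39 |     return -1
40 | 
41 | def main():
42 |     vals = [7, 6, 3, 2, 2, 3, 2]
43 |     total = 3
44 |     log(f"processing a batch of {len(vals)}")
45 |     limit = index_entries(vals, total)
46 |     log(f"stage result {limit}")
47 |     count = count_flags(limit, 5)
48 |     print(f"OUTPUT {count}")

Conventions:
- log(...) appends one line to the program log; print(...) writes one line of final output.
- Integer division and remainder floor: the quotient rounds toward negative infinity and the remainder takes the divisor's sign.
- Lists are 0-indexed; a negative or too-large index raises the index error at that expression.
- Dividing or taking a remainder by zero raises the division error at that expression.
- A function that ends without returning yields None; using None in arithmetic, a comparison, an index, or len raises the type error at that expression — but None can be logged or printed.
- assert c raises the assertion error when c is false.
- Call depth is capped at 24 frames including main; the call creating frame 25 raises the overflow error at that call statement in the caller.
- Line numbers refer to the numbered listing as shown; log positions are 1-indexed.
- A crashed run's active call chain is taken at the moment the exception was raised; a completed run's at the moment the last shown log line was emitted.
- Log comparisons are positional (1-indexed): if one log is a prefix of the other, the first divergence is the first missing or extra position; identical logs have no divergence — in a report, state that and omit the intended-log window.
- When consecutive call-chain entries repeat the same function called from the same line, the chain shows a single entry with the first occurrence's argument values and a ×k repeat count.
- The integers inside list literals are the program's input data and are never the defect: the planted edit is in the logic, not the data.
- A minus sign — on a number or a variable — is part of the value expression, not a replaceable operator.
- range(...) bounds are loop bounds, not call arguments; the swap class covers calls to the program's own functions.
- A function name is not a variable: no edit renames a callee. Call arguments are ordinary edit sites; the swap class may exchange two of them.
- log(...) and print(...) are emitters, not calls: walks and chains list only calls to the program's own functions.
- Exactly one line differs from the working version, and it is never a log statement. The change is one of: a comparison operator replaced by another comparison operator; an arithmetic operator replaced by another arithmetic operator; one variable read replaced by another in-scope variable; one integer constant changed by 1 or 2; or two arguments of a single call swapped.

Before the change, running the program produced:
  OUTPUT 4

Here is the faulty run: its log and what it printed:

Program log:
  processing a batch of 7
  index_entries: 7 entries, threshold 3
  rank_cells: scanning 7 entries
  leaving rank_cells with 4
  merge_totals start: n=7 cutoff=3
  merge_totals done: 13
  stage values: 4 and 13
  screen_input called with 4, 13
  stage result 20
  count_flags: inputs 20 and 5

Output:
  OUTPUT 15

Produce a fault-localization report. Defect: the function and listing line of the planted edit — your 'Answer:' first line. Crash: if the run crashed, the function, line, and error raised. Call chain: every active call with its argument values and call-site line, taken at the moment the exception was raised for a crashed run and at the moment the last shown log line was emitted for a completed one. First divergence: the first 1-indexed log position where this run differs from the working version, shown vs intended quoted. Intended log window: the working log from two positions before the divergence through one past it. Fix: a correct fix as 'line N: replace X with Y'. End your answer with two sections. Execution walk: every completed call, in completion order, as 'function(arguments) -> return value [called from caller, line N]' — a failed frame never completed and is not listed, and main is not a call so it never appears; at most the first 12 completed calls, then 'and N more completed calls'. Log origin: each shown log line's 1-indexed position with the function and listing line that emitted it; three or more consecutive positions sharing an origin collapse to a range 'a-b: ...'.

Answer: the defect is in count_flags at line 38.
Core observation: Log streams are identical — the defect surfaces only in the printed output.
Call chain: main -> count_flags(20, 5) (called at line 47).
First divergence: none; the two logs match at every position.
Execution walk:
  rank_cells([7, 6, 3, 2, 2, 3, 2]) -> 4  [called from index_entries, line 30]
  merge_totals([7, 6, 3, 2, 2, 3, 2], 3) -> 13  [called from index_entries, line 31]
  screen_input(4, 13) -> 20  [called from index_entries, line 33]
  index_entries([7, 6, 3, 2, 2, 3, 2], 3) -> 20  [called from main, line 45]
  count_flags(20, 5) -> 15  [called from main, line 47]
Log origin:
  1: from main, line 44
  2: from index_entries, line 29
  3: from rank_cells, line 2
  4: from rank_cells, line 7
  5: from merge_totals, line 11
  6: from merge_totals, line 16
  7: from index_entries, line 32
  8: from screen_input, line 20
  9: from main, line 46
  10: from count_flags, line 36
A correct fix: line 38: replace `-` with `//`.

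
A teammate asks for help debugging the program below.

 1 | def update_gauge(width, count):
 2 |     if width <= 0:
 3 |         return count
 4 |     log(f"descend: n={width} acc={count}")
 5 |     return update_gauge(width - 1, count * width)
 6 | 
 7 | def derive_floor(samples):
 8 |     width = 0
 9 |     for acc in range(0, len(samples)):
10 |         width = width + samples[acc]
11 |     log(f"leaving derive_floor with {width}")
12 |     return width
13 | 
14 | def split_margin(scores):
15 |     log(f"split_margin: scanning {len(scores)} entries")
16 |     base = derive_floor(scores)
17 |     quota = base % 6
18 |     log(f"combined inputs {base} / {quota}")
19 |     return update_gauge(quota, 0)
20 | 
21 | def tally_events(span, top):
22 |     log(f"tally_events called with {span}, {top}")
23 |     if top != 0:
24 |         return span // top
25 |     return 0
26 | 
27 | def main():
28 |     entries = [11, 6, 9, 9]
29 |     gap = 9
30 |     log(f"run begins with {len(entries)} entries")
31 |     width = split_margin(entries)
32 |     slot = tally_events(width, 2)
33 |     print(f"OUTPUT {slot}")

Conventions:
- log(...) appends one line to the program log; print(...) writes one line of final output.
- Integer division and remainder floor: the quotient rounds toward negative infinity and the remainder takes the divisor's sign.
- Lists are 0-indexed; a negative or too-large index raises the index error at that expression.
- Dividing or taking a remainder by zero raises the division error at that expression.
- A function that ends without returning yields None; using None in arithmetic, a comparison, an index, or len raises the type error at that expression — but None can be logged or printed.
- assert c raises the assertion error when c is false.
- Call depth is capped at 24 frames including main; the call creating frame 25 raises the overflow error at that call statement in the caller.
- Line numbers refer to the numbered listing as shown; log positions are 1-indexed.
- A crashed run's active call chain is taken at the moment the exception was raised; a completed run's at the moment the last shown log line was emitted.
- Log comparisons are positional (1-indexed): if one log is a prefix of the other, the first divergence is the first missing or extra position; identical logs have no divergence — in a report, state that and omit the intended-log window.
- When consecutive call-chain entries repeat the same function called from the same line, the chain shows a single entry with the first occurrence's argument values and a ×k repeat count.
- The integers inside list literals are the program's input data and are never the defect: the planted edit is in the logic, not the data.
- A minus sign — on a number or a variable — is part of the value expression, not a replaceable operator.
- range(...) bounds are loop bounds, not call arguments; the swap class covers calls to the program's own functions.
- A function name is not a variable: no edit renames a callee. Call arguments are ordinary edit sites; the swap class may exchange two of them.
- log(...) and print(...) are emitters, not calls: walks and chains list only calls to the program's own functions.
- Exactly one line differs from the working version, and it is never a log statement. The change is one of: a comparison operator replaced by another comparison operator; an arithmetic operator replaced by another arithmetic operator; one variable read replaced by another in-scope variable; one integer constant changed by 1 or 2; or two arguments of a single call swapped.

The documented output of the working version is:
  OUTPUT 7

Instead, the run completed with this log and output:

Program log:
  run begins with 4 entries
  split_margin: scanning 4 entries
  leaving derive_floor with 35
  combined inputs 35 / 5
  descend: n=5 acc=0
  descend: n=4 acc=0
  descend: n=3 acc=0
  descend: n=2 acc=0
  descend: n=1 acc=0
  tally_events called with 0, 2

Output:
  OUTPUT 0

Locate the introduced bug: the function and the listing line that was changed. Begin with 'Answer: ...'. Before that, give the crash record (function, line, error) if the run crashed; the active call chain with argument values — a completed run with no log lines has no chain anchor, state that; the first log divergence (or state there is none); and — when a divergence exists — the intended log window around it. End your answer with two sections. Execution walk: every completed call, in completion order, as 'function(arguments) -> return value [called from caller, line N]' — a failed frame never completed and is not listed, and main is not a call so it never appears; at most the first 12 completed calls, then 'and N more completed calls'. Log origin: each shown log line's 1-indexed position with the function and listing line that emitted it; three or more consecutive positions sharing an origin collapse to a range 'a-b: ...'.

Answer: the defect is in update_gauge at line 5.
Key observation: Position 6 is the first bad log line: 'descend: n=4 acc=0' should read 'descend: n=4 acc=5'.
Call chain: main -> tally_events(0, 2) (called at line 32).
First divergence: at position 6 the run shows 'descend: n=4 acc=0' where the working version logs 'descend: n=4 acc=5'.
Intended log window:
  4: combined inputs 35 / 5
  5: descend: n=5 acc=0
  6: descend: n=4 acc=5
  7: descend: n=3 acc=9
Execution walk:
  derive_floor([11, 6, 9, 9]) -> 35  [called from split_margin, line 16]
  update_gauge(0, 0) -> 0  [called from update_gauge, line 5]
  update_gauge(1, 0) -> 0  [called from update_gauge, line 5]
  update_gauge(2, 0) -> 0  [called from update_gauge, line 5]
  update_gauge(3, 0) -> 0  [called from update_gauge, line 5]
  update_gauge(4, 0) -> 0  [called from update_gauge, line 5]
  update_gauge(5, 0) -> 0  [called from split_margin, line 19]
  split_margin([11, 6, 9, 9]) -> 0  [called from main, line 31]
  tally_events(0, 2) -> 0  [called from main, line 32]
Log line origins:
  1: logged in main at line 30
  2: logged in split_margin at line 15
  3: logged in derive_floor at line 11
  4: logged in split_margin at line 18
  5-9: logged in update_gauge at line 4
  10: logged in tally_events at line 22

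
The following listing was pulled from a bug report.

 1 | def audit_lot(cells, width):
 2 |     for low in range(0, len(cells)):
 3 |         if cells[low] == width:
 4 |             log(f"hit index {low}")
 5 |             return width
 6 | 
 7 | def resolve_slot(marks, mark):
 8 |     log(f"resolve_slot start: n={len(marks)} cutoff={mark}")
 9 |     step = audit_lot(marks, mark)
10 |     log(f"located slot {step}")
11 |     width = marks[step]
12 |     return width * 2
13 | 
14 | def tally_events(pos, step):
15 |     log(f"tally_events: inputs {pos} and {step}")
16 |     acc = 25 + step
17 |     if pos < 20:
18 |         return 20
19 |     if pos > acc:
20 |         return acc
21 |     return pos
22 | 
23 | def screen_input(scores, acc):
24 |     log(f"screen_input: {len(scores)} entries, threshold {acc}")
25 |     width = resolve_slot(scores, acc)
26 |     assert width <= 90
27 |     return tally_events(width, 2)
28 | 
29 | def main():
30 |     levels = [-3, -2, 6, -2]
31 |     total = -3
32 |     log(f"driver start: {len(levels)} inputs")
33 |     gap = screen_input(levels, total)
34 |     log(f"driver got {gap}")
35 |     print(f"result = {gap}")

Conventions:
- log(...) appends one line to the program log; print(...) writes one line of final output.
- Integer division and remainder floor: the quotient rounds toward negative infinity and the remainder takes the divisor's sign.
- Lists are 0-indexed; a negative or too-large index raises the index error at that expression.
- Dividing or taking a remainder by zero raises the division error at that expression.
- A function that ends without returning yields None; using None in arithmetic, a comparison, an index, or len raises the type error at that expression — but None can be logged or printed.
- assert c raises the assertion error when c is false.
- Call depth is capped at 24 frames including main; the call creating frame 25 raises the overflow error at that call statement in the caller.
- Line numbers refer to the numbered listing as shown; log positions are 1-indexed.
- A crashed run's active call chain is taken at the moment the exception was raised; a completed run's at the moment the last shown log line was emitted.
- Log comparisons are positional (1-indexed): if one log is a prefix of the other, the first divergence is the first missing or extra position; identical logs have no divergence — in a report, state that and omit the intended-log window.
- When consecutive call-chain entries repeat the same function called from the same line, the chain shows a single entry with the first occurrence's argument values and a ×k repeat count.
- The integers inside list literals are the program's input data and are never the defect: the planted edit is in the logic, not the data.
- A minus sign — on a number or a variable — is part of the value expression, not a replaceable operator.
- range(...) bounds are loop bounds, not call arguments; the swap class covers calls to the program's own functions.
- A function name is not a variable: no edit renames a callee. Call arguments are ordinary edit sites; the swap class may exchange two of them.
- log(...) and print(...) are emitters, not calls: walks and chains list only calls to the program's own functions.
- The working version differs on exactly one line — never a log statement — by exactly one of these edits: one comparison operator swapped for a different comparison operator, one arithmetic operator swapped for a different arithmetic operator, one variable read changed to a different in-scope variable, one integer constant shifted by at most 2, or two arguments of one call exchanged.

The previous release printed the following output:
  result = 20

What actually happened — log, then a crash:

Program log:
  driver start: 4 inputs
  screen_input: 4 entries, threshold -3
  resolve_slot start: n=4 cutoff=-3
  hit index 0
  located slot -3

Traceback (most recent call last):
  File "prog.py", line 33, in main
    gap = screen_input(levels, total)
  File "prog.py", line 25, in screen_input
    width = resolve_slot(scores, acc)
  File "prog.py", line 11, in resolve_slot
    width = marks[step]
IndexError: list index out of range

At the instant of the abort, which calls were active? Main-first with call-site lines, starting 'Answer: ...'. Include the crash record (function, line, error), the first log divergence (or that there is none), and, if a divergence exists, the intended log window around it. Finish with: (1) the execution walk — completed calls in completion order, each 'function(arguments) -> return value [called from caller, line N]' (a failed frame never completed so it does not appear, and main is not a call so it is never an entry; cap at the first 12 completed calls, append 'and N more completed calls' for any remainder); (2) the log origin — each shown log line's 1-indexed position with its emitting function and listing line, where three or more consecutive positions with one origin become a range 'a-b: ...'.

Answer: main -> screen_input (called at line 33) -> resolve_slot (called at line 25).
Key observation: At log position 5 the runs split — shown 'located slot -3', but the working version logs 'located slot 0'.
Crash: resolve_slot, line 11, IndexError.
First divergence: at position 5 the run shows 'located slot -3' where the working version logs 'located slot 0'.
Intended log window:
  3: resolve_slot start: n=4 cutoff=-3
  4: hit index 0
  5: located slot 0
  6: tally_events: inputs -6 and 2
Execution walk:
  audit_lot([-3, -2, 6, -2], -3) -> -3  [called from resolve_slot, line 9]
Origin of each log line:
  1: logged in main at line 32
  2: logged in screen_input at line 24
  3: logged in resolve_slot at line 8
  4: logged in audit_lot at line 4
  5: logged in resolve_slot at line 10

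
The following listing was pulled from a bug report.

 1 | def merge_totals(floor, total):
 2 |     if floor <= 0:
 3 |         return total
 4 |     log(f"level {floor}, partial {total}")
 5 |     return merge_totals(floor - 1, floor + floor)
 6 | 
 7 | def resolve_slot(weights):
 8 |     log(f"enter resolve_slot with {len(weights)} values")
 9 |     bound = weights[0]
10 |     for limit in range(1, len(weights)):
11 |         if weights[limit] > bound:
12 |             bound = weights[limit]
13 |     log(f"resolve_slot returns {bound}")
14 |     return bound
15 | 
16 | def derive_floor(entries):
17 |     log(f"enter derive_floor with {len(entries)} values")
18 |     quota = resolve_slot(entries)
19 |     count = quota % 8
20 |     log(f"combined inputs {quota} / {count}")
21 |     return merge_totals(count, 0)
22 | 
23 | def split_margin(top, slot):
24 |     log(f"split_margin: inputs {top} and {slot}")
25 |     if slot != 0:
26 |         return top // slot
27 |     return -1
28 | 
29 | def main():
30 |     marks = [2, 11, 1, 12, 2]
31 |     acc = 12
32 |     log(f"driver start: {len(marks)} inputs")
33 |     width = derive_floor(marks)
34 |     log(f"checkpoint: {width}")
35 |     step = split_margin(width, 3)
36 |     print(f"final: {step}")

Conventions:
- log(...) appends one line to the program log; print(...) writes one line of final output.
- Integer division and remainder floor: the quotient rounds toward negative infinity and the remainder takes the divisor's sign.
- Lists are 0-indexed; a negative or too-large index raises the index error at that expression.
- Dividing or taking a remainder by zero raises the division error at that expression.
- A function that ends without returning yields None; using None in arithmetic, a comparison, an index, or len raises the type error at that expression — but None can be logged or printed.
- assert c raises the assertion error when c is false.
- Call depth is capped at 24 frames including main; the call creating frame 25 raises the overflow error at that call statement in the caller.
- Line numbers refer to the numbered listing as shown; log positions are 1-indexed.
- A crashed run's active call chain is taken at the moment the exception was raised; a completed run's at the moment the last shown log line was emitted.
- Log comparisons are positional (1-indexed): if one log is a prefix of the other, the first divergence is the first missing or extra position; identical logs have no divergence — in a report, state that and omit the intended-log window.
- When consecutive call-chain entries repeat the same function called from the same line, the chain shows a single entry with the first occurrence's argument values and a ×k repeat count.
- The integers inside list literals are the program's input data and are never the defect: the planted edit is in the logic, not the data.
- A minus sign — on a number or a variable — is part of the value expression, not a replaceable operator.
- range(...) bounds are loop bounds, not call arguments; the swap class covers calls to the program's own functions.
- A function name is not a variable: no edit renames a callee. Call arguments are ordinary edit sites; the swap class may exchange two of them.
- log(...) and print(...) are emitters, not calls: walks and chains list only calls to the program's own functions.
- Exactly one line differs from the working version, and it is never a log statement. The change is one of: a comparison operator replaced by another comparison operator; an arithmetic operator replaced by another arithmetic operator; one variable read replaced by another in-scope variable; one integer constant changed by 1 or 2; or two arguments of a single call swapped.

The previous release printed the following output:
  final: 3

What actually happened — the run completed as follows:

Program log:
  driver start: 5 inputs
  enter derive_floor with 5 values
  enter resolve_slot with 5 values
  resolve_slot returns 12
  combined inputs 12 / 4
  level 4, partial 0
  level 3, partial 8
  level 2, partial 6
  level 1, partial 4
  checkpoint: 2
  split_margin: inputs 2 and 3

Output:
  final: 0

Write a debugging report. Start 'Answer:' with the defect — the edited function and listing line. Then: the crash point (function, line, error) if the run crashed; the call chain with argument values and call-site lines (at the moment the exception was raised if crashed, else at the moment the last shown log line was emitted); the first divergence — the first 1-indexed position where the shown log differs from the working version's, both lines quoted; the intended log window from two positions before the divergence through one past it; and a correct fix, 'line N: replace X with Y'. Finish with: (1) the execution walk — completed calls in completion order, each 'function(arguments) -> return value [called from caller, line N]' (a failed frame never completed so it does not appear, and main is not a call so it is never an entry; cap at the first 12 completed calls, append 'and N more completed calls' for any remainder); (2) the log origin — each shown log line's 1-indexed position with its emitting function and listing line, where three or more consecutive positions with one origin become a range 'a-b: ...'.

Answer: the defect is in merge_totals at line 5.
The tell: Position 7 is the first bad log line: 'level 3, partial 8' should read 'level 3, partial 4'.
Call chain: main -> split_margin(2, 3) (called at line 35).
First divergence: at position 7 the run shows 'level 3, partial 8' where the working version logs 'level 3, partial 4'.
Intended log window:
  5: combined inputs 12 / 4
  6: level 4, partial 0
  7: level 3, partial 4
  8: level 2, partial 7
Execution walk:
  resolve_slot([2, 11, 1, 12, 2]) -> 12  [called from derive_floor, line 18]
  merge_totals(0, 2) -> 2  [called from merge_totals, line 5]
  merge_totals(1, 4) -> 2  [called from merge_totals, line 5]
  merge_totals(2, 6) -> 2  [called from merge_totals, line 5]
  merge_totals(3, 8) -> 2  [called from merge_totals, line 5]
  merge_totals(4, 0) -> 2  [called from derive_floor, line 21]
  derive_floor([2, 11, 1, 12, 2]) -> 2  [called from main, line 33]
  split_margin(2, 3) -> 0  [called from main, line 35]
Log line origins:
  1: emitted by main (line 32)
  2: emitted by derive_floor (line 17)
  3: emitted by resolve_slot (line 8)
  4: emitted by resolve_slot (line 13)
  5: emitted by derive_floor (line 20)
  6-9: emitted by merge_totals (line 4)
  10: emitted by main (line 34)
  11: emitted by split_margin (line 24)
A correct fix: line 5: replace `floor + floor` with `total + floor`.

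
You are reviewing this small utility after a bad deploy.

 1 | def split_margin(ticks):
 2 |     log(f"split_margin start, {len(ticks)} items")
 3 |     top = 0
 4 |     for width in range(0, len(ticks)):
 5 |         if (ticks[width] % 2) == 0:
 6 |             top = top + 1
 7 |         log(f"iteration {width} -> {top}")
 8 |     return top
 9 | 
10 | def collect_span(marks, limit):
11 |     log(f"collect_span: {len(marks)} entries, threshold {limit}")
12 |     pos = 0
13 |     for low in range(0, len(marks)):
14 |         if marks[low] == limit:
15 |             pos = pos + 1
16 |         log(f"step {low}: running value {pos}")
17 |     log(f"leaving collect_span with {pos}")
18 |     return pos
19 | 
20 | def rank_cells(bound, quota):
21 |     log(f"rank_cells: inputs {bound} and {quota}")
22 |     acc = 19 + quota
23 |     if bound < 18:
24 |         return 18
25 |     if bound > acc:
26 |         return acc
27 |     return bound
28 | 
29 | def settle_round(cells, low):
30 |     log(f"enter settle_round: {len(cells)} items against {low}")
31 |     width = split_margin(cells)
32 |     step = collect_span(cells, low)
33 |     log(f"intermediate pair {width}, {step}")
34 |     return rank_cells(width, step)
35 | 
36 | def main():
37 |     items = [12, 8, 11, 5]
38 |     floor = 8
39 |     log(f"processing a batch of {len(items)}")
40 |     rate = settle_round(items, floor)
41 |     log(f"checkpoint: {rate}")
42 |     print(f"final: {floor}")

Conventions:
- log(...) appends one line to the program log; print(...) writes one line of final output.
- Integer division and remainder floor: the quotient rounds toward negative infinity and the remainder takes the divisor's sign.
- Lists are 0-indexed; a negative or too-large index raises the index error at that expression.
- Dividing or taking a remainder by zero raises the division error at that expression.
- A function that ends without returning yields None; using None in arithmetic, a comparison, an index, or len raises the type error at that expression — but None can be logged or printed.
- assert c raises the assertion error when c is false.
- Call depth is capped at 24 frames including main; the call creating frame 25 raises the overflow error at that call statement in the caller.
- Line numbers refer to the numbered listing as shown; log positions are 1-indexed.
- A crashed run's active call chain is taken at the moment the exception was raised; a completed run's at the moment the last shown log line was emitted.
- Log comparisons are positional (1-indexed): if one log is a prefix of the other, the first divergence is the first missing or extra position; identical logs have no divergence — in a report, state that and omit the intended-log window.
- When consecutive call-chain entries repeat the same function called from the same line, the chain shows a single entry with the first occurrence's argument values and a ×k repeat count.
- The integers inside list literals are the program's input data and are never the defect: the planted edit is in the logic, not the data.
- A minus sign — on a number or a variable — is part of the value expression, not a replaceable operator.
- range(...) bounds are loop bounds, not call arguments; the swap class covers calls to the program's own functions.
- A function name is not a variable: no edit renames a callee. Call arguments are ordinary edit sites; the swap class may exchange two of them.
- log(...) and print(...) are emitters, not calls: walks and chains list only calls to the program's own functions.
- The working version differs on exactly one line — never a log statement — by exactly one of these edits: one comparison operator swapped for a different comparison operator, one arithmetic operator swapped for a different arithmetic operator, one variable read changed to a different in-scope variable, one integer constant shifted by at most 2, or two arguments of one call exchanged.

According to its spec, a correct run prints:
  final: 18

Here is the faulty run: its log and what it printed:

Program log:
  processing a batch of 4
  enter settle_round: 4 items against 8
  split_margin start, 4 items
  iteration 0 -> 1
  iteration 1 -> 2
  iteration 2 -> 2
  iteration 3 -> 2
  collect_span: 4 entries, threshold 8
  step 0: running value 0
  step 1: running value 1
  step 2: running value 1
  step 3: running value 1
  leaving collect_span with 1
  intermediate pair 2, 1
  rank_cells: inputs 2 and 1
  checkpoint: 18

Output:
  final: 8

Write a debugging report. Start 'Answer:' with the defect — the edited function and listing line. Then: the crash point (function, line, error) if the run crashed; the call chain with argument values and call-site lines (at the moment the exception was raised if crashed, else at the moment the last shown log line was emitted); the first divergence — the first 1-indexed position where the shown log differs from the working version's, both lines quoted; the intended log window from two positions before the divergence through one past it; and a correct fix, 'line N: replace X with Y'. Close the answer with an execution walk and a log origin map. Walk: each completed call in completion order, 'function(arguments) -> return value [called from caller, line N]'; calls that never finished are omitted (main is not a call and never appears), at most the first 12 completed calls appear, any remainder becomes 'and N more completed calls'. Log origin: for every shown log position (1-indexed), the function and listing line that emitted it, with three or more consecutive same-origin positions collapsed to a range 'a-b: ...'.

Answer: the defect is in main at line 42.
Core observation: Every logged value matches the working version; the printed result is what differs.
Call chain: main.
First divergence: none — the logs agree in full.
Execution walk:
  split_margin([12, 8, 11, 5]) -> 2  [called from settle_round, line 31]
  collect_span([12, 8, 11, 5], 8) -> 1  [called from settle_round, line 32]
  rank_cells(2, 1) -> 18  [called from settle_round, line 34]
  settle_round([12, 8, 11, 5], 8) -> 18  [called from main, line 40]
Log origins:
  1: from main, line 39
  2: from settle_round, line 30
  3: from split_margin, line 2
  4-7: from split_margin, line 7
  8: from collect_span, line 11
  9-12: from collect_span, line 16
  13: from collect_span, line 17
  14: from settle_round, line 33
  15: from rank_cells, line 21
  16: from main, line 41
A correct fix: line 42: replace `floor` with `rate`.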